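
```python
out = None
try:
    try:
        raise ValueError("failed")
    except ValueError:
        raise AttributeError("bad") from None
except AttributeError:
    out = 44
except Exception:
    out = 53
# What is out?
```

Step-by-step execution trace:
1. Inner try raises ValueError; inner `except ValueError` catches it.
2. `raise AttributeError(...) from None` raises AttributeError (from None suppresses __context__, but the active exception is still AttributeError).
3. Outer `except AttributeError` matches → out = 44.
4. `except Exception` is not reached.
Result: 44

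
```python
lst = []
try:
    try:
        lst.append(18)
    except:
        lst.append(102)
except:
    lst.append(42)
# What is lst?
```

Step-by-step execution trace:
1. Inner try: `lst.append(18)` → lst = [18]. No exception raised.
2. Inner `except` is skipped.
3. Inner try completes normally; outer `except` is skipped.
Result: [18]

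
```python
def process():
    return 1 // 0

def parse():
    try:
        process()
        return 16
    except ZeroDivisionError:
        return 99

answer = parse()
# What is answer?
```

Step-by-step execution trace:
1. `parse()` calls `process()`.
2. `process()` evaluates `1 // 0`, which raises ZeroDivisionError; it propagates to the caller.
3. `return 16` is not reached.
4. `except ZeroDivisionError` in parse matches → returns 99.
5. answer = 99.
Result: 99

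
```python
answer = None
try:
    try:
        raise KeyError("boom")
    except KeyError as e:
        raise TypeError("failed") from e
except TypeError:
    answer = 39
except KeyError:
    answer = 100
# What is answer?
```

Step-by-step execution trace:
1. Inner try raises KeyError; inner `except KeyError as e` catches it.
2. `raise TypeError(...) from e` raises TypeError (KeyError is attached as __cause__, but only TypeError is active).
3. Outer `except TypeError` matches → answer = 39.
4. `except KeyError` is not reached.
Result: 39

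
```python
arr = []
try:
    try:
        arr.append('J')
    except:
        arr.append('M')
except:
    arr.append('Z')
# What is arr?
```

Step-by-step execution trace:
1. Inner try: `arr.append('J')` → arr = ['J']. No exception raised.
2. Inner `except` is skipped.
3. Inner try completes normally; outer `except` is skipped.
Result: ['J']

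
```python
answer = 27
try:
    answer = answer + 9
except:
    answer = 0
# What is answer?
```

Step-by-step execution trace:
1. answer starts at 27.
2. try: `answer = answer + 9` → answer = 36. No exception raised.
3. `except` is skipped.
Result: 36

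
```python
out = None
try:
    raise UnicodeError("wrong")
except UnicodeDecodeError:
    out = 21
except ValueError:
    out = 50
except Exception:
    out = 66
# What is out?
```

Step-by-step execution trace:
1. `raise UnicodeError(...)` raises UnicodeError.
2. `except UnicodeDecodeError` does not match (UnicodeError is not a subclass of UnicodeDecodeError); skipped.
3. `except ValueError` matches (UnicodeError is a subclass of ValueError) → out = 50.
4. `except Exception` is not reached.
Result: 50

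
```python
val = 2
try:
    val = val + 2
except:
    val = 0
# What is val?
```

Step-by-step execution trace:
1. val starts at 2.
2. try: `val = val + 2` → val = 4. No exception raised.
3. `except` is skipped.
Result: 4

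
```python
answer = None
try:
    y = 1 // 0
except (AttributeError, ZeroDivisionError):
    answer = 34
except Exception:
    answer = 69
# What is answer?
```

Step-by-step execution trace:
1. `y = 1 // 0` raises ZeroDivisionError.
2. `except (AttributeError, ZeroDivisionError)` matches (ZeroDivisionError is in the tuple) → answer = 34.
3. `except Exception` is not reached.
Result: 34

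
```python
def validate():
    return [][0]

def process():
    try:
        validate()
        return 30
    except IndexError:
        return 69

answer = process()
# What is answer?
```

Step-by-step execution trace:
1. `process()` calls `validate()`.
2. `validate()` evaluates `[][0]`, which raises IndexError; it propagates to the caller.
3. `return 30` is not reached.
4. `except IndexError` in process matches → returns 69.
5. answer = 69.
Result: 69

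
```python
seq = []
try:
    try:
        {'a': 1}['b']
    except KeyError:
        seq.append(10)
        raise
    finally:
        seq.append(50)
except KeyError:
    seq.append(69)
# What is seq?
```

Step-by-step execution trace:
1. Inner try: `{'a': 1}['b']` raises KeyError.
2. Inner `except KeyError` matches → `seq.append(10)` → seq = [10].
3. bare `raise` re-raises KeyError.
4. Inner `finally` runs during unwinding: `seq.append(50)` → seq = [10, 50].
5. Outer `except KeyError` matches → `seq.append(69)` → seq = [10, 50, 69].
Result: [10, 50, 69]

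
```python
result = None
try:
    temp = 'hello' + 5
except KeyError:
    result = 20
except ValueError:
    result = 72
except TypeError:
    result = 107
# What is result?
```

Step-by-step execution trace:
1. `temp = 'hello' + 5` raises TypeError.
2. `except KeyError` does not match TypeError; skipped.
3. `except ValueError` does not match TypeError; skipped.
4. `except TypeError` matches → result = 107.
Result: 107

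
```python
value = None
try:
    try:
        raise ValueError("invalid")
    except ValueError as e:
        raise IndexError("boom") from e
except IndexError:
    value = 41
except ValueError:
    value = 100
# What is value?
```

Step-by-step execution trace:
1. Inner try raises ValueError; inner `except ValueError as e` catches it.
2. `raise IndexError(...) from e` raises IndexError (ValueError is attached as __cause__, but only IndexError is active).
3. Outer `except IndexError` matches → value = 41.
4. `except ValueError` is not reached.
Result: 41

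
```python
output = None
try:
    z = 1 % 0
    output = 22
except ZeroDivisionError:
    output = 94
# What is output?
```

Step-by-step execution trace:
1. `z = 1 % 0` raises ZeroDivisionError.
2. `output = 22` is not reached.
3. `except ZeroDivisionError` matches → output = 94.
Result: 94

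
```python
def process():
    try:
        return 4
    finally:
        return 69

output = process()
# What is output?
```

Step-by-step execution trace:
1. `process()` enters try: `return 4` sets pending return value 4.
2. Before returning, `finally: return 69` runs and overrides the pending return.
3. process() returns 69 → output = 69.
Result: 69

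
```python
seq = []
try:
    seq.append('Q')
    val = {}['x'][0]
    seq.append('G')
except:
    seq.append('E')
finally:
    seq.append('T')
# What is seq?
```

Step-by-step execution trace:
1. try: `seq.append('Q')` → seq = ['Q'].
2. `val = {}['x'][0]` raises KeyError; `seq.append('G')` is not reached.
3. bare `except` matches → `seq.append('E')` → seq = ['Q', 'E'].
4. finally always runs: `seq.append('T')` → seq = ['Q', 'E', 'T'].
Result: ['Q', 'E', 'T']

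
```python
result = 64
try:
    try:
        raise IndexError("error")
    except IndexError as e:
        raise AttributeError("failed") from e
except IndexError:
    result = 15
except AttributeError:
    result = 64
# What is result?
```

Step-by-step execution trace:
1. Inner try raises IndexError; inner `except IndexError as e` catches it.
2. `raise AttributeError(...) from e` raises AttributeError (IndexError is attached as __cause__, but only AttributeError is active).
3. Outer `except IndexError` does not match AttributeError; skipped.
4. Outer `except AttributeError` matches → result = 64.
Result: 64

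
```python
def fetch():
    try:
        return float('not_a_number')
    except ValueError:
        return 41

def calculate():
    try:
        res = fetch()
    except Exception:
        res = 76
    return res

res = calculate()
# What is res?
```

Step-by-step execution trace:
1. `calculate()` calls `fetch()`.
2. In fetch: `float('not_a_number')` raises ValueError; `except ValueError` catches it → returns 41.
3. In calculate: `res = fetch()` → res = 41. No exception reaches calculate.
4. `except Exception` is skipped; calculate returns 41.
5. res = 41.
Result: 41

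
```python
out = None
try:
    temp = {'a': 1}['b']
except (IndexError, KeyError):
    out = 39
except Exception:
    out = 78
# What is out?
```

Step-by-step execution trace:
1. `temp = {'a': 1}['b']` raises KeyError.
2. `except (IndexError, KeyError)` matches (KeyError is in the tuple) → out = 39.
3. `except Exception` is not reached.
Result: 39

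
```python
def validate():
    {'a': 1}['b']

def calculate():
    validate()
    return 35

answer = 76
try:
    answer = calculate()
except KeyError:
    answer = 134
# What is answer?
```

Step-by-step execution trace:
1. answer starts at 76.
2. try: `calculate()` calls `validate()`.
3. `validate()` evaluates `{'a': 1}['b']`, which raises KeyError; it propagates through calculate (uncaught).
4. `return 35` in calculate is not reached; the assignment to answer does not complete.
5. `except KeyError` matches → answer = 134.
Result: 134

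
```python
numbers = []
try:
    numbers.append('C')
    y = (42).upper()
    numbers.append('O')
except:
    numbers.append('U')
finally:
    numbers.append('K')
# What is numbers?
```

Step-by-step execution trace:
1. try: `numbers.append('C')` → numbers = ['C'].
2. `y = (42).upper()` raises AttributeError; `numbers.append('O')` is not reached.
3. bare `except` matches → `numbers.append('U')` → numbers = ['C', 'U'].
4. finally always runs: `numbers.append('K')` → numbers = ['C', 'U', 'K'].
Result: ['C', 'U', 'K']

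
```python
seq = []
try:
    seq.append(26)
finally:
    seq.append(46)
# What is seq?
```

Step-by-step execution trace:
1. try: `seq.append(26)` → seq = [26].
2. The try body completes without raising.
3. finally always runs: `seq.append(46)` → seq = [26, 46].
Result: [26, 46]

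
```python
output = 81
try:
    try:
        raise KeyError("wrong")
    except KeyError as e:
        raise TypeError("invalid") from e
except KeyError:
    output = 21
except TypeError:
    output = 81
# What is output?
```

Step-by-step execution trace:
1. Inner try raises KeyError; inner `except KeyError as e` catches it.
2. `raise TypeError(...) from e` raises TypeError (KeyError is attached as __cause__, but only TypeError is active).
3. Outer `except KeyError` does not match TypeError; skipped.
4. Outer `except TypeError` matches → output = 81.
Result: 81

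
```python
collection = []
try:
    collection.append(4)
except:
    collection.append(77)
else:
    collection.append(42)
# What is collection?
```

Step-by-step execution trace:
1. try: `collection.append(4)` → collection = [4]. No exception raised.
2. `except` is skipped.
3. `else` runs (try completed without exception): `collection.append(42)` → collection = [4, 42].
Result: [4, 42]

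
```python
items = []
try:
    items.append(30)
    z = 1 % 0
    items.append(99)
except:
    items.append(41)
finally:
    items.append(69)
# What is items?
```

Step-by-step execution trace:
1. try: `items.append(30)` → items = [30].
2. `z = 1 % 0` raises ZeroDivisionError; `items.append(99)` is not reached.
3. bare `except` matches → `items.append(41)` → items = [30, 41].
4. finally always runs: `items.append(69)` → items = [30, 41, 69].
Result: [30, 41, 69]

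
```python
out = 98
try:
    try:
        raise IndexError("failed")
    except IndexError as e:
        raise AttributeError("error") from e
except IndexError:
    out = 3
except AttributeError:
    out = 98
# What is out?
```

Step-by-step execution trace:
1. Inner try raises IndexError; inner `except IndexError as e` catches it.
2. `raise AttributeError(...) from e` raises AttributeError (IndexError is attached as __cause__, but only AttributeError is active).
3. Outer `except IndexError` does not match AttributeError; skipped.
4. Outer `except AttributeError` matches → out = 98.
Result: 98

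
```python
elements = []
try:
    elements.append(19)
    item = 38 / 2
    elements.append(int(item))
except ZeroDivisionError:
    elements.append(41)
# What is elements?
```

Step-by-step execution trace:
1. try: `elements.append(19)` → elements = [19].
2. `item = 38 / 2` → item = 19.0. No exception raised.
3. `elements.append(int(item))` → elements = [19, 19].
4. `except ZeroDivisionError` is skipped (no exception was raised).
Result: [19, 19]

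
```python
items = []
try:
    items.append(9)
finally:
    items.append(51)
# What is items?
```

Step-by-step execution trace:
1. try: `items.append(9)` → items = [9].
2. The try body completes without raising.
3. finally always runs: `items.append(51)` → items = [9, 51].
Result: [9, 51]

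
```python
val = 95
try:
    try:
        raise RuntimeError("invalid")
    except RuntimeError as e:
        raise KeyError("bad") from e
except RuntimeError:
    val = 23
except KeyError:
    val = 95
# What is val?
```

Step-by-step execution trace:
1. Inner try raises RuntimeError; inner `except RuntimeError as e` catches it.
2. `raise KeyError(...) from e` raises KeyError (RuntimeError is attached as __cause__, but only KeyError is active).
3. Outer `except RuntimeError` does not match KeyError; skipped.
4. Outer `except KeyError` matches → val = 95.
Result: 95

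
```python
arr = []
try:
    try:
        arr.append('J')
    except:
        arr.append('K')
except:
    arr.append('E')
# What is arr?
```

Step-by-step execution trace:
1. Inner try: `arr.append('J')` → arr = ['J']. No exception raised.
2. Inner `except` is skipped.
3. Inner try completes normally; outer `except` is skipped.
Result: ['J']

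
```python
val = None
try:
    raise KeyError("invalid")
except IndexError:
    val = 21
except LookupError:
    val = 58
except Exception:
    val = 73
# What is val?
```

Step-by-step execution trace:
1. `raise KeyError(...)` raises KeyError.
2. `except IndexError` does not match (KeyError is not a subclass of IndexError); skipped.
3. `except LookupError` matches (KeyError is a subclass of LookupError) → val = 58.
4. `except Exception` is not reached.
Result: 58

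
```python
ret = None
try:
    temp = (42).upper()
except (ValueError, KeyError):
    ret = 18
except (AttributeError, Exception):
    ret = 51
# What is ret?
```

Step-by-step execution trace:
1. `temp = (42).upper()` raises AttributeError.
2. `except (ValueError, KeyError)` does not match AttributeError; skipped.
3. `except (AttributeError, Exception)` matches (AttributeError is in the tuple) → ret = 51.
Result: 51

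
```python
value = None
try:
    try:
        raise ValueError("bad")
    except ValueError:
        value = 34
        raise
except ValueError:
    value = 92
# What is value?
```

Step-by-step execution trace:
1. Inner try: `raise ValueError("bad")` raises ValueError.
2. Inner `except ValueError` matches → value = 34.
3. bare `raise` re-raises the same ValueError.
4. Outer `except ValueError` matches → value = 92.
Result: 92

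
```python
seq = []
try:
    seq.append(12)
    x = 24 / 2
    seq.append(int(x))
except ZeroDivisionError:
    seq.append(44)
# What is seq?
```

Step-by-step execution trace:
1. try: `seq.append(12)` → seq = [12].
2. `x = 24 / 2` → x = 12.0. No exception raised.
3. `seq.append(int(x))` → seq = [12, 12].
4. `except ZeroDivisionError` is skipped (no exception was raised).
Result: [12, 12]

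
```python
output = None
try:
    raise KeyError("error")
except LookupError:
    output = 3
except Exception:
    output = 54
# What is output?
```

Step-by-step execution trace:
1. `raise KeyError(...)` raises KeyError.
2. `except LookupError` matches (KeyError is a subclass of LookupError) → output = 3.
3. `except Exception` is not reached.
Result: 3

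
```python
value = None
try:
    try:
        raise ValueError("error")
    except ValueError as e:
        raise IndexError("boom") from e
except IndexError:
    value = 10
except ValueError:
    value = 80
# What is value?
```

Step-by-step execution trace:
1. Inner try raises ValueError; inner `except ValueError as e` catches it.
2. `raise IndexError(...) from e` raises IndexError (ValueError is attached as __cause__, but only IndexError is active).
3. Outer `except IndexError` matches → value = 10.
4. `except ValueError` is not reached.
Result: 10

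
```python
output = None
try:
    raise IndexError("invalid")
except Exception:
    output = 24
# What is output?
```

Step-by-step execution trace:
1. `raise IndexError(...)` raises IndexError.
2. `except Exception` matches (IndexError is a subclass of Exception) → output = 24.
Result: 24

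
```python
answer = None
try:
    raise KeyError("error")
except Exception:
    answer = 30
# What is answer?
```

Step-by-step execution trace:
1. `raise KeyError(...)` raises KeyError.
2. `except Exception` matches (KeyError is a subclass of Exception) → answer = 30.
Result: 30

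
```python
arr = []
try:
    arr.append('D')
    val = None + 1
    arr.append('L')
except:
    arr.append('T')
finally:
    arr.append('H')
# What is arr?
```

Step-by-step execution trace:
1. try: `arr.append('D')` → arr = ['D'].
2. `val = None + 1` raises TypeError; `arr.append('L')` is not reached.
3. bare `except` matches → `arr.append('T')` → arr = ['D', 'T'].
4. finally always runs: `arr.append('H')` → arr = ['D', 'T', 'H'].
Result: ['D', 'T', 'H']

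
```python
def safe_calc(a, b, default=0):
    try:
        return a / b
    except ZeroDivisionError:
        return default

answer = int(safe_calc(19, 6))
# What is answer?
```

Step-by-step execution trace:
1. `safe_calc(19, 6)` enters try: `return 19 / 6` → returns 3.1666666666666665. No exception raised.
2. `except ZeroDivisionError` is skipped.
3. `int(3.1666666666666665)` → 3 → answer = 3.
Result: 3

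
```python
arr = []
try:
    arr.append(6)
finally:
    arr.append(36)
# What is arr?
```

Step-by-step execution trace:
1. try: `arr.append(6)` → arr = [6].
2. The try body completes without raising.
3. finally always runs: `arr.append(36)` → arr = [6, 36].
Result: [6, 36]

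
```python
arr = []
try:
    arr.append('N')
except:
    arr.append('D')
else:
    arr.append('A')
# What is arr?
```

Step-by-step execution trace:
1. try: `arr.append('N')` → arr = ['N']. No exception raised.
2. `except` is skipped.
3. `else` runs (try completed without exception): `arr.append('A')` → arr = ['N', 'A'].
Result: ['N', 'A']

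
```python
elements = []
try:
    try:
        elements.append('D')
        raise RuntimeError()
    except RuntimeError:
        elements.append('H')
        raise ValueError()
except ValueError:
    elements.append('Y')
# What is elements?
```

Step-by-step execution trace:
1. Inner try: `elements.append('D')` → elements = ['D'].
2. `raise RuntimeError()` raises RuntimeError.
3. Inner `except RuntimeError` matches → `elements.append('H')` → elements = ['D', 'H'].
4. `raise ValueError()` raises ValueError; propagates to outer try.
5. Outer `except ValueError` matches → `elements.append('Y')` → elements = ['D', 'H', 'Y'].
Result: ['D', 'H', 'Y']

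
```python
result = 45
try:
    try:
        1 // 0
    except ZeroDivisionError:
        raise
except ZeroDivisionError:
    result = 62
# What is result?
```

Step-by-step execution trace:
1. Inner try: `1 // 0` raises ZeroDivisionError.
2. Inner `except ZeroDivisionError` matches; bare `raise` re-raises the same ZeroDivisionError.
3. Outer `except ZeroDivisionError` matches → result = 62.
Result: 62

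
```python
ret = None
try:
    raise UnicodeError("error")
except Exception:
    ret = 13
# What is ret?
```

Step-by-step execution trace:
1. `raise UnicodeError(...)` raises UnicodeError.
2. `except Exception` matches (UnicodeError is a subclass of Exception) → ret = 13.
Result: 13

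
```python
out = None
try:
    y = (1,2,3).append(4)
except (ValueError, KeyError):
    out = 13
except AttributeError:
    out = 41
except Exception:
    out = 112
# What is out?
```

Step-by-step execution trace:
1. `y = (1,2,3).append(4)` raises AttributeError.
2. `except (ValueError, KeyError)` does not match AttributeError; skipped.
3. `except AttributeError` matches (exact type match) → out = 41.
4. `except Exception` is not reached.
Result: 41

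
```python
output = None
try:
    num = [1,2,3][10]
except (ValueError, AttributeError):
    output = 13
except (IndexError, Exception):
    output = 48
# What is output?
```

Step-by-step execution trace:
1. `num = [1,2,3][10]` raises IndexError.
2. `except (ValueError, AttributeError)` does not match IndexError; skipped.
3. `except (IndexError, Exception)` matches (IndexError is in the tuple) → output = 48.
Result: 48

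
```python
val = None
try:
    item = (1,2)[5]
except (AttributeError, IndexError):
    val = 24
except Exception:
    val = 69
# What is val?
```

Step-by-step execution trace:
1. `item = (1,2)[5]` raises IndexError.
2. `except (AttributeError, IndexError)` matches (IndexError is in the tuple) → val = 24.
3. `except Exception` is not reached.
Result: 24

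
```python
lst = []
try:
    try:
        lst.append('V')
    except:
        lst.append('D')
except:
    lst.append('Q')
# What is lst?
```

Step-by-step execution trace:
1. Inner try: `lst.append('V')` → lst = ['V']. No exception raised.
2. Inner `except` is skipped.
3. Inner try completes normally; outer `except` is skipped.
Result: ['V']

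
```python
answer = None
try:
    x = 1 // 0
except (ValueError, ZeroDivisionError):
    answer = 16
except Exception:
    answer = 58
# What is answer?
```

Step-by-step execution trace:
1. `x = 1 // 0` raises ZeroDivisionError.
2. `except (ValueError, ZeroDivisionError)` matches (ZeroDivisionError is in the tuple) → answer = 16.
3. `except Exception` is not reached.
Result: 16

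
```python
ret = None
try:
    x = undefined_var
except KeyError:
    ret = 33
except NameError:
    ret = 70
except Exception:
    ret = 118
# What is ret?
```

Step-by-step execution trace:
1. `x = undefined_var` raises NameError.
2. `except KeyError` does not match NameError; skipped.
3. `except NameError` matches → ret = 70.
4. Remaining except clauses are skipped.
Result: 70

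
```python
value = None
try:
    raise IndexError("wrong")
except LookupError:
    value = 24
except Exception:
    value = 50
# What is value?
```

Step-by-step execution trace:
1. `raise IndexError(...)` raises IndexError.
2. `except LookupError` matches (IndexError is a subclass of LookupError) → value = 24.
3. `except Exception` is not reached.
Result: 24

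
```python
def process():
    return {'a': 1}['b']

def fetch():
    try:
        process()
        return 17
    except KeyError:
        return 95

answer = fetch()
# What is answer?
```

Step-by-step execution trace:
1. `fetch()` calls `process()`.
2. `process()` evaluates `{'a': 1}['b']`, which raises KeyError; it propagates to the caller.
3. `return 17` is not reached.
4. `except KeyError` in fetch matches → returns 95.
5. answer = 95.
Result: 95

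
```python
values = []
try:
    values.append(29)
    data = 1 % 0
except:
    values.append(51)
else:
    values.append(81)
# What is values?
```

Step-by-step execution trace:
1. try: `values.append(29)` → values = [29].
2. `data = 1 % 0` raises ZeroDivisionError.
3. bare `except` matches → `values.append(51)` → values = [29, 51].
4. `else` is skipped (an exception was raised).
Result: [29, 51]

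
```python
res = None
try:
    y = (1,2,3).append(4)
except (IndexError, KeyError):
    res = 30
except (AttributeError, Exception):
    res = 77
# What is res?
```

Step-by-step execution trace:
1. `y = (1,2,3).append(4)` raises AttributeError.
2. `except (IndexError, KeyError)` does not match AttributeError; skipped.
3. `except (AttributeError, Exception)` matches (AttributeError is in the tuple) → res = 77.
Result: 77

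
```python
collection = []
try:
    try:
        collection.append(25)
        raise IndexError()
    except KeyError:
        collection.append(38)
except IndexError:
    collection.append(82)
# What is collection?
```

Step-by-step execution trace:
1. Inner try: `collection.append(25)` → collection = [25].
2. `raise IndexError()` raises IndexError.
3. Inner `except KeyError` does not match IndexError; exception propagates to outer try.
4. Outer `except IndexError` matches → `collection.append(82)` → collection = [25, 82].
Result: [25, 82]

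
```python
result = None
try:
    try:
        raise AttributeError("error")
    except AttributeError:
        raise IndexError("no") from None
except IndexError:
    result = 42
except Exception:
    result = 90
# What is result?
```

Step-by-step execution trace:
1. Inner try raises AttributeError; inner `except AttributeError` catches it.
2. `raise IndexError(...) from None` raises IndexError (from None suppresses __context__, but the active exception is still IndexError).
3. Outer `except IndexError` matches → result = 42.
4. `except Exception` is not reached.
Result: 42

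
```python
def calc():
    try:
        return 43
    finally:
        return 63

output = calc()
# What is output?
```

Step-by-step execution trace:
1. `calc()` enters try: `return 43` sets pending return value 43.
2. Before returning, `finally: return 63` runs and overrides the pending return.
3. calc() returns 63 → output = 63.
Result: 63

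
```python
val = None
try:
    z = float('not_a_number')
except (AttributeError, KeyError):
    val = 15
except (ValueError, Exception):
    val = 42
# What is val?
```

Step-by-step execution trace:
1. `z = float('not_a_number')` raises ValueError.
2. `except (AttributeError, KeyError)` does not match ValueError; skipped.
3. `except (ValueError, Exception)` matches (ValueError is in the tuple) → val = 42.
Result: 42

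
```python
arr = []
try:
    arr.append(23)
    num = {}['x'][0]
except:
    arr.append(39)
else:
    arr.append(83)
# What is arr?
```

Step-by-step execution trace:
1. try: `arr.append(23)` → arr = [23].
2. `num = {}['x'][0]` raises KeyError.
3. bare `except` matches → `arr.append(39)` → arr = [23, 39].
4. `else` is skipped (an exception was raised).
Result: [23, 39]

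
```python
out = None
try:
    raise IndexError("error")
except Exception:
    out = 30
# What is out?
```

Step-by-step execution trace:
1. `raise IndexError(...)` raises IndexError.
2. `except Exception` matches (IndexError is a subclass of Exception) → out = 30.
Result: 30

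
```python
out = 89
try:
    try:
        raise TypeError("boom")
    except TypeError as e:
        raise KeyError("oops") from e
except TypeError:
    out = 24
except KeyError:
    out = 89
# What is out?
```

Step-by-step execution trace:
1. Inner try raises TypeError; inner `except TypeError as e` catches it.
2. `raise KeyError(...) from e` raises KeyError (TypeError is attached as __cause__, but only KeyError is active).
3. Outer `except TypeError` does not match KeyError; skipped.
4. Outer `except KeyError` matches → out = 89.
Result: 89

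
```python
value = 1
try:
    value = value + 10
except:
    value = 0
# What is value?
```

Step-by-step execution trace:
1. value starts at 1.
2. try: `value = value + 10` → value = 11. No exception raised.
3. `except` is skipped.
Result: 11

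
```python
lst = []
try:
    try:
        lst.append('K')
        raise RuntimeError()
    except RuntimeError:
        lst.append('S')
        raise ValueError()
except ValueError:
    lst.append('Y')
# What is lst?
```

Step-by-step execution trace:
1. Inner try: `lst.append('K')` → lst = ['K'].
2. `raise RuntimeError()` raises RuntimeError.
3. Inner `except RuntimeError` matches → `lst.append('S')` → lst = ['K', 'S'].
4. `raise ValueError()` raises ValueError; propagates to outer try.
5. Outer `except ValueError` matches → `lst.append('Y')` → lst = ['K', 'S', 'Y'].
Result: ['K', 'S', 'Y']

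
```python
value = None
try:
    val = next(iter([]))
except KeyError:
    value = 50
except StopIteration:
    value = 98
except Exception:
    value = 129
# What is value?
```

Step-by-step execution trace:
1. `val = next(iter([]))` raises StopIteration.
2. `except KeyError` does not match StopIteration; skipped.
3. `except StopIteration` matches → value = 98.
4. Remaining except clauses are skipped.
Result: 98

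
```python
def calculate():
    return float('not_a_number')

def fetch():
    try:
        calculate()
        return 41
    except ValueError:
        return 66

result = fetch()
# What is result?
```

Step-by-step execution trace:
1. `fetch()` calls `calculate()`.
2. `calculate()` evaluates `float('not_a_number')`, which raises ValueError; it propagates to the caller.
3. `return 41` is not reached.
4. `except ValueError` in fetch matches → returns 66.
5. result = 66.
Result: 66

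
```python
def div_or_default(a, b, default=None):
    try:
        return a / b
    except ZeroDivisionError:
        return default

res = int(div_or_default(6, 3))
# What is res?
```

Step-by-step execution trace:
1. `div_or_default(6, 3)` enters try: `return 6 / 3` → returns 2.0. No exception raised.
2. `except ZeroDivisionError` is skipped.
3. `int(2.0)` → 2 → res = 2.
Result: 2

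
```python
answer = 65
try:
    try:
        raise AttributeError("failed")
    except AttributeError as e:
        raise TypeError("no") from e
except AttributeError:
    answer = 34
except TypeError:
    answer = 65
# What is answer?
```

Step-by-step execution trace:
1. Inner try raises AttributeError; inner `except AttributeError as e` catches it.
2. `raise TypeError(...) from e` raises TypeError (AttributeError is attached as __cause__, but only TypeError is active).
3. Outer `except AttributeError` does not match TypeError; skipped.
4. Outer `except TypeError` matches → answer = 65.
Result: 65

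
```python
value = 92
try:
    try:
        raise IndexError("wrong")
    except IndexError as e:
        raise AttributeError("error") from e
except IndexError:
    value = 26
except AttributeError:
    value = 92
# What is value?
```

Step-by-step execution trace:
1. Inner try raises IndexError; inner `except IndexError as e` catches it.
2. `raise AttributeError(...) from e` raises AttributeError (IndexError is attached as __cause__, but only AttributeError is active).
3. Outer `except IndexError` does not match AttributeError; skipped.
4. Outer `except AttributeError` matches → value = 92.
Result: 92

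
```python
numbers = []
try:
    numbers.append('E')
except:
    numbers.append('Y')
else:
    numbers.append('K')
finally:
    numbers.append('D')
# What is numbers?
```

Step-by-step execution trace:
1. try: `numbers.append('E')` → numbers = ['E']. No exception raised.
2. `except` is skipped.
3. `else` runs: `numbers.append('K')` → numbers = ['E', 'K'].
4. `finally` always runs: `numbers.append('D')` → numbers = ['E', 'K', 'D'].
Result: ['E', 'K', 'D']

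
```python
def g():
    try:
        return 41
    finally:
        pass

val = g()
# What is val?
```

Step-by-step execution trace:
1. `g()` enters try: `return 41` sets pending return value 41.
2. Before returning, `finally: pass` runs (no effect).
3. g() returns 41 → val = 41.
Result: 41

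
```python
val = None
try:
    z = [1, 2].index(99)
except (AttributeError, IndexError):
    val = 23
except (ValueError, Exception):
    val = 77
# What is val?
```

Step-by-step execution trace:
1. `z = [1, 2].index(99)` raises ValueError.
2. `except (AttributeError, IndexError)` does not match ValueError; skipped.
3. `except (ValueError, Exception)` matches (ValueError is in the tuple) → val = 77.
Result: 77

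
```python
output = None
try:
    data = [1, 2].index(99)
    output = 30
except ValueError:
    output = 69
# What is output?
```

Step-by-step execution trace:
1. `data = [1, 2].index(99)` raises ValueError.
2. `output = 30` is not reached.
3. `except ValueError` matches → output = 69.
Result: 69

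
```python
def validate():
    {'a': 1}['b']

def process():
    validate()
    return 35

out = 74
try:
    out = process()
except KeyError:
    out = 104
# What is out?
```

Step-by-step execution trace:
1. out starts at 74.
2. try: `process()` calls `validate()`.
3. `validate()` evaluates `{'a': 1}['b']`, which raises KeyError; it propagates through process (uncaught).
4. `return 35` in process is not reached; the assignment to out does not complete.
5. `except KeyError` matches → out = 104.
Result: 104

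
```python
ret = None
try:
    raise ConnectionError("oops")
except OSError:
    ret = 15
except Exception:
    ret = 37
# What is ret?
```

Step-by-step execution trace:
1. `raise ConnectionError(...)` raises ConnectionError.
2. `except OSError` matches (ConnectionError is a subclass of OSError) → ret = 15.
3. `except Exception` is not reached.
Result: 15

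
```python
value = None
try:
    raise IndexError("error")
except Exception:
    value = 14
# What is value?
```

Step-by-step execution trace:
1. `raise IndexError(...)` raises IndexError.
2. `except Exception` matches (IndexError is a subclass of Exception) → value = 14.
Result: 14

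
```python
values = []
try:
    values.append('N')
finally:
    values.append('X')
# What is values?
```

Step-by-step execution trace:
1. try: `values.append('N')` → values = ['N'].
2. The try body completes without raising.
3. finally always runs: `values.append('X')` → values = ['N', 'X'].
Result: ['N', 'X']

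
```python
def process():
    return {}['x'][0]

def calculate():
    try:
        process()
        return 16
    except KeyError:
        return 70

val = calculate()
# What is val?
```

Step-by-step execution trace:
1. `calculate()` calls `process()`.
2. `process()` evaluates `{}['x'][0]`, which raises KeyError; it propagates to the caller.
3. `return 16` is not reached.
4. `except KeyError` in calculate matches → returns 70.
5. val = 70.
Result: 70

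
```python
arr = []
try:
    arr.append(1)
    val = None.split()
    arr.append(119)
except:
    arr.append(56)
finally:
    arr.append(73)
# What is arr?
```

Step-by-step execution trace:
1. try: `arr.append(1)` → arr = [1].
2. `val = None.split()` raises AttributeError; `arr.append(119)` is not reached.
3. bare `except` matches → `arr.append(56)` → arr = [1, 56].
4. finally always runs: `arr.append(73)` → arr = [1, 56, 73].
Result: [1, 56, 73]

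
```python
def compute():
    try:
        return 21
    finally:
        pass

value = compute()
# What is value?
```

Step-by-step execution trace:
1. `compute()` enters try: `return 21` sets pending return value 21.
2. Before returning, `finally: pass` runs (no effect).
3. compute() returns 21 → value = 21.
Result: 21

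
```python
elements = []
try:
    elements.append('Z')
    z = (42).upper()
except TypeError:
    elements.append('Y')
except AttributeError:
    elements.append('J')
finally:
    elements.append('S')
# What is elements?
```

Step-by-step execution trace:
1. try: `elements.append('Z')` → elements = ['Z'].
2. `z = (42).upper()` raises AttributeError.
3. `except TypeError` does not match AttributeError; skipped.
4. `except AttributeError` matches → `elements.append('J')` → elements = ['Z', 'J'].
5. finally always runs: `elements.append('S')` → elements = ['Z', 'J', 'S'].
Result: ['Z', 'J', 'S']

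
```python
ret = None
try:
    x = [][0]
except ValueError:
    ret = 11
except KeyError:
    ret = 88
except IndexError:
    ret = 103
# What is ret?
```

Step-by-step execution trace:
1. `x = [][0]` raises IndexError.
2. `except ValueError` does not match IndexError; skipped.
3. `except KeyError` does not match IndexError; skipped.
4. `except IndexError` matches → ret = 103.
Result: 103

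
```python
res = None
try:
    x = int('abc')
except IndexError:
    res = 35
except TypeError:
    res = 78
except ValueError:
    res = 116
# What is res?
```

Step-by-step execution trace:
1. `x = int('abc')` raises ValueError.
2. `except IndexError` does not match ValueError; skipped.
3. `except TypeError` does not match ValueError; skipped.
4. `except ValueError` matches → res = 116.
Result: 116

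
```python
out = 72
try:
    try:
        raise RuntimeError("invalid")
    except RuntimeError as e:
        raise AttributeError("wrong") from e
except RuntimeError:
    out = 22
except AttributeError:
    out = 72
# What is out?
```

Step-by-step execution trace:
1. Inner try raises RuntimeError; inner `except RuntimeError as e` catches it.
2. `raise AttributeError(...) from e` raises AttributeError (RuntimeError is attached as __cause__, but only AttributeError is active).
3. Outer `except RuntimeError` does not match AttributeError; skipped.
4. Outer `except AttributeError` matches → out = 72.
Result: 72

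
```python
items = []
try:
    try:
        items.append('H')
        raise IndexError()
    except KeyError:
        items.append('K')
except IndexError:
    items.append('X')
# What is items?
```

Step-by-step execution trace:
1. Inner try: `items.append('H')` → items = ['H'].
2. `raise IndexError()` raises IndexError.
3. Inner `except KeyError` does not match IndexError; exception propagates to outer try.
4. Outer `except IndexError` matches → `items.append('X')` → items = ['H', 'X'].
Result: ['H', 'X']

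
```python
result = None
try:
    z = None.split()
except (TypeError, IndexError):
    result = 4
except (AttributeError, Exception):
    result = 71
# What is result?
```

Step-by-step execution trace:
1. `z = None.split()` raises AttributeError.
2. `except (TypeError, IndexError)` does not match AttributeError; skipped.
3. `except (AttributeError, Exception)` matches (AttributeError is in the tuple) → result = 71.
Result: 71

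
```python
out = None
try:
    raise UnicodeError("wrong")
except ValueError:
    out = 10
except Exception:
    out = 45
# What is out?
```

Step-by-step execution trace:
1. `raise UnicodeError(...)` raises UnicodeError.
2. `except ValueError` matches (UnicodeError is a subclass of ValueError) → out = 10.
3. `except Exception` is not reached.
Result: 10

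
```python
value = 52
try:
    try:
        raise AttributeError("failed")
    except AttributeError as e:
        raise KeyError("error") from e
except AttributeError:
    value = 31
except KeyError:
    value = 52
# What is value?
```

Step-by-step execution trace:
1. Inner try raises AttributeError; inner `except AttributeError as e` catches it.
2. `raise KeyError(...) from e` raises KeyError (AttributeError is attached as __cause__, but only KeyError is active).
3. Outer `except AttributeError` does not match KeyError; skipped.
4. Outer `except KeyError` matches → value = 52.
Result: 52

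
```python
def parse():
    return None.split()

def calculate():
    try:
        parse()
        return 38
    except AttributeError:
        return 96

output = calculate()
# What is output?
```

Step-by-step execution trace:
1. `calculate()` calls `parse()`.
2. `parse()` evaluates `None.split()`, which raises AttributeError; it propagates to the caller.
3. `return 38` is not reached.
4. `except AttributeError` in calculate matches → returns 96.
5. output = 96.
Result: 96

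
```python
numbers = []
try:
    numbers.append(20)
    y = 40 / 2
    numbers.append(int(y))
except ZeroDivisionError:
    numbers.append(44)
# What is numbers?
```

Step-by-step execution trace:
1. try: `numbers.append(20)` → numbers = [20].
2. `y = 40 / 2` → y = 20.0. No exception raised.
3. `numbers.append(int(y))` → numbers = [20, 20].
4. `except ZeroDivisionError` is skipped (no exception was raised).
Result: [20, 20]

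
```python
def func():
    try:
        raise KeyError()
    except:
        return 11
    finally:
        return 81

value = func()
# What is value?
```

Step-by-step execution trace:
1. `func()` enters try: `raise KeyError()` raises KeyError.
2. bare `except` matches → `return 11` sets pending return value 11.
3. Before returning, `finally: return 81` runs and overrides the pending return.
4. func() returns 81 → value = 81.
Result: 81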